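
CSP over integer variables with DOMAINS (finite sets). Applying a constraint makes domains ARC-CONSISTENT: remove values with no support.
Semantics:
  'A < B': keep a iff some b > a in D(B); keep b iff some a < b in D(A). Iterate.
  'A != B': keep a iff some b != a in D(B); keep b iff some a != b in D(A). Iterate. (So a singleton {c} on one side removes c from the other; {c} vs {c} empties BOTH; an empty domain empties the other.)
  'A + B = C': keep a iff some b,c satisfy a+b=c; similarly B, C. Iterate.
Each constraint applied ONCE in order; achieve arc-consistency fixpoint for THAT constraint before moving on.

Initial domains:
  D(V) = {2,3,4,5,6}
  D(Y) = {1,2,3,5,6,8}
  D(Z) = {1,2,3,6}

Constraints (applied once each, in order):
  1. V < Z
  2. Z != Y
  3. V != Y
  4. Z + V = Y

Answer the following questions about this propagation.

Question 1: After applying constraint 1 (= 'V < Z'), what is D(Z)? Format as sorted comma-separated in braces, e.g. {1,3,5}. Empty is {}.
Constraint 1 (V < Z) on D(V)={2,3,4,5,6} D(Z)={1,2,3,6}: V {2,3,4,5,6}->{2,3,4,5}; Z {1,2,3,6}->{3,6}
So after constraint 1: D(Z) = {3,6}

Answer: {3,6}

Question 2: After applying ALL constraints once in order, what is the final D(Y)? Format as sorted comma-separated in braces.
Answer: {5,6,8}

Derivation:
Constraint 1 (V < Z) on D(V)={2,3,4,5,6} D(Z)={1,2,3,6}: V {2,3,4,5,6}->{2,3,4,5}; Z {1,2,3,6}->{3,6}
Constraint 2 (Z != Y) on D(Z)={3,6} D(Y)={1,2,3,5,6,8}: no change
Constraint 3 (V != Y) on D(V)={2,3,4,5} D(Y)={1,2,3,5,6,8}: no change
Constraint 4 (Z + V = Y) on D(Z)={3,6} D(V)={2,3,4,5} D(Y)={1,2,3,5,6,8}: V {2,3,4,5}->{2,3,5}; Y {1,2,3,5,6,8}->{5,6,8}
So after all 4 constraints: D(Y) = {5,6,8}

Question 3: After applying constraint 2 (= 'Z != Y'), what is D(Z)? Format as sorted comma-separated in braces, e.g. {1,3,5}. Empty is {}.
Constraint 1 (V < Z) on D(V)={2,3,4,5,6} D(Z)={1,2,3,6}: V {2,3,4,5,6}->{2,3,4,5}; Z {1,2,3,6}->{3,6}
Constraint 2 (Z != Y) on D(Z)={3,6} D(Y)={1,2,3,5,6,8}: no change
So after constraint 2: D(Z) = {3,6}

Answer: {3,6}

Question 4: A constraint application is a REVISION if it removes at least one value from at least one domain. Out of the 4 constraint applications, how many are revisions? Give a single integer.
Answer: 2

Derivation:
Constraint 1 (V < Z) on D(V)={2,3,4,5,6} D(Z)={1,2,3,6}: V {2,3,4,5,6}->{2,3,4,5}; Z {1,2,3,6}->{3,6} => REVISION
Constraint 2 (Z != Y) on D(Z)={3,6} D(Y)={1,2,3,5,6,8}: no change => not a revision
Constraint 3 (V != Y) on D(V)={2,3,4,5} D(Y)={1,2,3,5,6,8}: no change => not a revision
Constraint 4 (Z + V = Y) on D(Z)={3,6} D(V)={2,3,4,5} D(Y)={1,2,3,5,6,8}: V {2,3,4,5}->{2,3,5}; Y {1,2,3,5,6,8}->{5,6,8} => REVISION
Total revisions = 2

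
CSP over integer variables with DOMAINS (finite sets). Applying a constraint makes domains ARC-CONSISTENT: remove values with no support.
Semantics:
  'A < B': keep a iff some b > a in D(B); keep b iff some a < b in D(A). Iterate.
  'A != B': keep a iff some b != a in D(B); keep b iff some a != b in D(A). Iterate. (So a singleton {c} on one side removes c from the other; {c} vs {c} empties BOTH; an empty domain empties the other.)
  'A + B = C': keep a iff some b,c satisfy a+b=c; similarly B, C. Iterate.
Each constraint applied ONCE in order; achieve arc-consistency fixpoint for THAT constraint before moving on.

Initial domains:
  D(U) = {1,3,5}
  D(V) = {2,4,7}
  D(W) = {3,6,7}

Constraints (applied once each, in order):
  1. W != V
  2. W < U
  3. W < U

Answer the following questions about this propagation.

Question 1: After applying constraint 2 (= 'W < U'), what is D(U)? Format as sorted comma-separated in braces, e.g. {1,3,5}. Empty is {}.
Answer: {5}

Derivation:
Constraint 1 (W != V) on D(W)={3,6,7} D(V)={2,4,7}: no change
Constraint 2 (W < U) on D(W)={3,6,7} D(U)={1,3,5}: W {3,6,7}->{3}; U {1,3,5}->{5}
So after constraint 2: D(U) = {5}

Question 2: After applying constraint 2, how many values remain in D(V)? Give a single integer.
Answer: 3

Derivation:
Constraint 1 (W != V) on D(W)={3,6,7} D(V)={2,4,7}: no change
Constraint 2 (W < U) on D(W)={3,6,7} D(U)={1,3,5}: W {3,6,7}->{3}; U {1,3,5}->{5}
So after constraint 2: D(V)={2,4,7}, size = 3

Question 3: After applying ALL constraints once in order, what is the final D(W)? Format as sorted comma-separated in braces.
Answer: {3}

Derivation:
Constraint 1 (W != V) on D(W)={3,6,7} D(V)={2,4,7}: no change
Constraint 2 (W < U) on D(W)={3,6,7} D(U)={1,3,5}: W {3,6,7}->{3}; U {1,3,5}->{5}
Constraint 3 (W < U) on D(W)={3} D(U)={5}: no change
So after all 3 constraints: D(W) = {3}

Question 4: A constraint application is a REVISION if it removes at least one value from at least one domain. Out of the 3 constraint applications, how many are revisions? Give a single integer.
Answer: 1

Derivation:
Constraint 1 (W != V) on D(W)={3,6,7} D(V)={2,4,7}: no change => not a revision
Constraint 2 (W < U) on D(W)={3,6,7} D(U)={1,3,5}: W {3,6,7}->{3}; U {1,3,5}->{5} => REVISION
Constraint 3 (W < U) on D(W)={3} D(U)={5}: no change => not a revision
Total revisions = 1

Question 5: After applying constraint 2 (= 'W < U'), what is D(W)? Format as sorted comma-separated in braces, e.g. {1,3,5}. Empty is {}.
Answer: {3}

Derivation:
Constraint 1 (W != V) on D(W)={3,6,7} D(V)={2,4,7}: no change
Constraint 2 (W < U) on D(W)={3,6,7} D(U)={1,3,5}: W {3,6,7}->{3}; U {1,3,5}->{5}
So after constraint 2: D(W) = {3}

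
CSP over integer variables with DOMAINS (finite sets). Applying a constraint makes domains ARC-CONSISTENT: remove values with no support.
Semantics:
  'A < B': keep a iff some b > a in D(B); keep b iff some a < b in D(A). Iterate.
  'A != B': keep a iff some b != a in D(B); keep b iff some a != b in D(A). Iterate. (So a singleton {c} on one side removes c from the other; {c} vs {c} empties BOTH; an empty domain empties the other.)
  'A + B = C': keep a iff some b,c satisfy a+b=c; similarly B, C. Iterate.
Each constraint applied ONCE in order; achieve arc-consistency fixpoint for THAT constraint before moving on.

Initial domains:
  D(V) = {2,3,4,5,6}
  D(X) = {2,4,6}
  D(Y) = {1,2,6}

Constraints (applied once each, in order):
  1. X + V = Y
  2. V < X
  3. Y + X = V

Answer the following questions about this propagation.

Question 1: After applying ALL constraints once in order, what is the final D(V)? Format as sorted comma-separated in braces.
Constraint 1 (X + V = Y) on D(X)={2,4,6} D(V)={2,3,4,5,6} D(Y)={1,2,6}: X {2,4,6}->{2,4}; V {2,3,4,5,6}->{2,4}; Y {1,2,6}->{6}
Constraint 2 (V < X) on D(V)={2,4} D(X)={2,4}: V {2,4}->{2}; X {2,4}->{4}
Constraint 3 (Y + X = V) on D(Y)={6} D(X)={4} D(V)={2}: Y {6}->{}; X {4}->{}; V {2}->{}
So after all 3 constraints: D(V) = {}

Answer: {}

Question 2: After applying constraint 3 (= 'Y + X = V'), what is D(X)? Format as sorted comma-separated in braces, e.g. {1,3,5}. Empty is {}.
Answer: {}

Derivation:
Constraint 1 (X + V = Y) on D(X)={2,4,6} D(V)={2,3,4,5,6} D(Y)={1,2,6}: X {2,4,6}->{2,4}; V {2,3,4,5,6}->{2,4}; Y {1,2,6}->{6}
Constraint 2 (V < X) on D(V)={2,4} D(X)={2,4}: V {2,4}->{2}; X {2,4}->{4}
Constraint 3 (Y + X = V) on D(Y)={6} D(X)={4} D(V)={2}: Y {6}->{}; X {4}->{}; V {2}->{}
So after constraint 3: D(X) = {}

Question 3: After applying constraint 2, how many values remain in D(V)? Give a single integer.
Constraint 1 (X + V = Y) on D(X)={2,4,6} D(V)={2,3,4,5,6} D(Y)={1,2,6}: X {2,4,6}->{2,4}; V {2,3,4,5,6}->{2,4}; Y {1,2,6}->{6}
Constraint 2 (V < X) on D(V)={2,4} D(X)={2,4}: V {2,4}->{2}; X {2,4}->{4}
So after constraint 2: D(V)={2}, size = 1

Answer: 1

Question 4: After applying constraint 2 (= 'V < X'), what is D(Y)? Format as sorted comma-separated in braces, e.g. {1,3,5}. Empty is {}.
Answer: {6}

Derivation:
Constraint 1 (X + V = Y) on D(X)={2,4,6} D(V)={2,3,4,5,6} D(Y)={1,2,6}: X {2,4,6}->{2,4}; V {2,3,4,5,6}->{2,4}; Y {1,2,6}->{6}
Constraint 2 (V < X) on D(V)={2,4} D(X)={2,4}: V {2,4}->{2}; X {2,4}->{4}
So after constraint 2: D(Y) = {6}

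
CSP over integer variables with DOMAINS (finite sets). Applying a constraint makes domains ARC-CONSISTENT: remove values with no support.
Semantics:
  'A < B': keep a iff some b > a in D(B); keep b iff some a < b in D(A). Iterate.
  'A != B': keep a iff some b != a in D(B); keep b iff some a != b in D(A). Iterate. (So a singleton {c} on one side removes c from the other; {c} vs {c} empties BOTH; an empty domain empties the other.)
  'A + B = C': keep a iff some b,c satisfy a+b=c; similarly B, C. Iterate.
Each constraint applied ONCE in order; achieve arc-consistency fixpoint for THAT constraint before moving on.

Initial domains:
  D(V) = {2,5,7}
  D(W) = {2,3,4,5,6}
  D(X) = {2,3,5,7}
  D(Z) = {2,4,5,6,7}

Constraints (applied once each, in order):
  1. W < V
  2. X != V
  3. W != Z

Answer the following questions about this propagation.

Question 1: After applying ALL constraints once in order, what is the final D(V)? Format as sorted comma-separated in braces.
Answer: {5,7}

Derivation:
Constraint 1 (W < V) on D(W)={2,3,4,5,6} D(V)={2,5,7}: V {2,5,7}->{5,7}
Constraint 2 (X != V) on D(X)={2,3,5,7} D(V)={5,7}: no change
Constraint 3 (W != Z) on D(W)={2,3,4,5,6} D(Z)={2,4,5,6,7}: no change
So after all 3 constraints: D(V) = {5,7}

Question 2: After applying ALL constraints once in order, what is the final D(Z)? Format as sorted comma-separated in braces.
Constraint 1 (W < V) on D(W)={2,3,4,5,6} D(V)={2,5,7}: V {2,5,7}->{5,7}
Constraint 2 (X != V) on D(X)={2,3,5,7} D(V)={5,7}: no change
Constraint 3 (W != Z) on D(W)={2,3,4,5,6} D(Z)={2,4,5,6,7}: no change
So after all 3 constraints: D(Z) = {2,4,5,6,7}

Answer: {2,4,5,6,7}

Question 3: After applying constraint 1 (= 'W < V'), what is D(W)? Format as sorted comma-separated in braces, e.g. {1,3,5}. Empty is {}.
Answer: {2,3,4,5,6}

Derivation:
Constraint 1 (W < V) on D(W)={2,3,4,5,6} D(V)={2,5,7}: V {2,5,7}->{5,7}
So after constraint 1: D(W) = {2,3,4,5,6}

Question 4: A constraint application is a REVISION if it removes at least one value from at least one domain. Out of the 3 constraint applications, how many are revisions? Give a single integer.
Constraint 1 (W < V) on D(W)={2,3,4,5,6} D(V)={2,5,7}: V {2,5,7}->{5,7} => REVISION
Constraint 2 (X != V) on D(X)={2,3,5,7} D(V)={5,7}: no change => not a revision
Constraint 3 (W != Z) on D(W)={2,3,4,5,6} D(Z)={2,4,5,6,7}: no change => not a revision
Total revisions = 1

Answer: 1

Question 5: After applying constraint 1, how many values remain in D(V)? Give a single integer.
Constraint 1 (W < V) on D(W)={2,3,4,5,6} D(V)={2,5,7}: V {2,5,7}->{5,7}
So after constraint 1: D(V)={5,7}, size = 2

Answer: 2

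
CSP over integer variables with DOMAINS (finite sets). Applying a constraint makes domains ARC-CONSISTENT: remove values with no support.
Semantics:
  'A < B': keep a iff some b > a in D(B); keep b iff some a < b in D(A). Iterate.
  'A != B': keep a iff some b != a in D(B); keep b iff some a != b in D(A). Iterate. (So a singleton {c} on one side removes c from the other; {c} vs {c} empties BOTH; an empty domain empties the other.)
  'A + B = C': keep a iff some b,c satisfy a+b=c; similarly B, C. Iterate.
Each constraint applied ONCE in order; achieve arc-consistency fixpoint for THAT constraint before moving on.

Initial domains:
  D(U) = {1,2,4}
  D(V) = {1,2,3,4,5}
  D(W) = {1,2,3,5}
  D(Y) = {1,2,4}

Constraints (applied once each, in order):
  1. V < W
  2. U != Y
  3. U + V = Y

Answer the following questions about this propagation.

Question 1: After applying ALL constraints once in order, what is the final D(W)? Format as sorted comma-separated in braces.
Constraint 1 (V < W) on D(V)={1,2,3,4,5} D(W)={1,2,3,5}: V {1,2,3,4,5}->{1,2,3,4}; W {1,2,3,5}->{2,3,5}
Constraint 2 (U != Y) on D(U)={1,2,4} D(Y)={1,2,4}: no change
Constraint 3 (U + V = Y) on D(U)={1,2,4} D(V)={1,2,3,4} D(Y)={1,2,4}: U {1,2,4}->{1,2}; V {1,2,3,4}->{1,2,3}; Y {1,2,4}->{2,4}
So after all 3 constraints: D(W) = {2,3,5}

Answer: {2,3,5}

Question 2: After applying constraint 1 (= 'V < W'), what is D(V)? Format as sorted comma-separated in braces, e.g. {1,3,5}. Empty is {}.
Constraint 1 (V < W) on D(V)={1,2,3,4,5} D(W)={1,2,3,5}: V {1,2,3,4,5}->{1,2,3,4}; W {1,2,3,5}->{2,3,5}
So after constraint 1: D(V) = {1,2,3,4}

Answer: {1,2,3,4}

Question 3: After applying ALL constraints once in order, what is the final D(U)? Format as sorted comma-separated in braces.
Constraint 1 (V < W) on D(V)={1,2,3,4,5} D(W)={1,2,3,5}: V {1,2,3,4,5}->{1,2,3,4}; W {1,2,3,5}->{2,3,5}
Constraint 2 (U != Y) on D(U)={1,2,4} D(Y)={1,2,4}: no change
Constraint 3 (U + V = Y) on D(U)={1,2,4} D(V)={1,2,3,4} D(Y)={1,2,4}: U {1,2,4}->{1,2}; V {1,2,3,4}->{1,2,3}; Y {1,2,4}->{2,4}
So after all 3 constraints: D(U) = {1,2}

Answer: {1,2}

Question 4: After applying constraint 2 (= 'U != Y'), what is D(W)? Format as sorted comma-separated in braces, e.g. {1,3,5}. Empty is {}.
Constraint 1 (V < W) on D(V)={1,2,3,4,5} D(W)={1,2,3,5}: V {1,2,3,4,5}->{1,2,3,4}; W {1,2,3,5}->{2,3,5}
Constraint 2 (U != Y) on D(U)={1,2,4} D(Y)={1,2,4}: no change
So after constraint 2: D(W) = {2,3,5}

Answer: {2,3,5}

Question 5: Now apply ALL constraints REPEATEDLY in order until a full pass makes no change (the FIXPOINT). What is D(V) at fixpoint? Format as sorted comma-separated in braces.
pass 0 (initial): D(V)={1,2,3,4,5}
pass 1: U {1,2,4}->{1,2}; V {1,2,3,4,5}->{1,2,3}; W {1,2,3,5}->{2,3,5}; Y {1,2,4}->{2,4}
pass 2: no change
Fixpoint after 2 passes: D(V) = {1,2,3}

Answer: {1,2,3}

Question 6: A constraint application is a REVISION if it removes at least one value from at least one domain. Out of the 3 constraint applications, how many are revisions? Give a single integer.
Answer: 2

Derivation:
Constraint 1 (V < W) on D(V)={1,2,3,4,5} D(W)={1,2,3,5}: V {1,2,3,4,5}->{1,2,3,4}; W {1,2,3,5}->{2,3,5} => REVISION
Constraint 2 (U != Y) on D(U)={1,2,4} D(Y)={1,2,4}: no change => not a revision
Constraint 3 (U + V = Y) on D(U)={1,2,4} D(V)={1,2,3,4} D(Y)={1,2,4}: U {1,2,4}->{1,2}; V {1,2,3,4}->{1,2,3}; Y {1,2,4}->{2,4} => REVISION
Total revisions = 2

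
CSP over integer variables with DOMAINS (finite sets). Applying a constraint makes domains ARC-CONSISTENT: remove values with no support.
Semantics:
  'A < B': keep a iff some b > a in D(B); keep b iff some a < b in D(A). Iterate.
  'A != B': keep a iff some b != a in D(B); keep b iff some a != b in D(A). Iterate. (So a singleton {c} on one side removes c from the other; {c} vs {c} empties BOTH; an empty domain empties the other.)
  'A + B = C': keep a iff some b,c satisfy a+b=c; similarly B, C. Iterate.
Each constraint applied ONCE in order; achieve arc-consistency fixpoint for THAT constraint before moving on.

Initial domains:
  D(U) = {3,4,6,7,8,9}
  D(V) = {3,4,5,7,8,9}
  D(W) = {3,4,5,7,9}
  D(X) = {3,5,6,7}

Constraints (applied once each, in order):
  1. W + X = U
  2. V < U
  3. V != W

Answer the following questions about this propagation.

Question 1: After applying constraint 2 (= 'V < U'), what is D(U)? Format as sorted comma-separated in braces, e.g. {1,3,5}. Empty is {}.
Answer: {6,7,8,9}

Derivation:
Constraint 1 (W + X = U) on D(W)={3,4,5,7,9} D(X)={3,5,6,7} D(U)={3,4,6,7,8,9}: W {3,4,5,7,9}->{3,4,5}; X {3,5,6,7}->{3,5,6}; U {3,4,6,7,8,9}->{6,7,8,9}
Constraint 2 (V < U) on D(V)={3,4,5,7,8,9} D(U)={6,7,8,9}: V {3,4,5,7,8,9}->{3,4,5,7,8}
So after constraint 2: D(U) = {6,7,8,9}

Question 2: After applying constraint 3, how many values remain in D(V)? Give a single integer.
Constraint 1 (W + X = U) on D(W)={3,4,5,7,9} D(X)={3,5,6,7} D(U)={3,4,6,7,8,9}: W {3,4,5,7,9}->{3,4,5}; X {3,5,6,7}->{3,5,6}; U {3,4,6,7,8,9}->{6,7,8,9}
Constraint 2 (V < U) on D(V)={3,4,5,7,8,9} D(U)={6,7,8,9}: V {3,4,5,7,8,9}->{3,4,5,7,8}
Constraint 3 (V != W) on D(V)={3,4,5,7,8} D(W)={3,4,5}: no change
So after constraint 3: D(V)={3,4,5,7,8}, size = 5

Answer: 5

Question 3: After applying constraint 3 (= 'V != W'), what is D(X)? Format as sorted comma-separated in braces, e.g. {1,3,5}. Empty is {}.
Answer: {3,5,6}

Derivation:
Constraint 1 (W + X = U) on D(W)={3,4,5,7,9} D(X)={3,5,6,7} D(U)={3,4,6,7,8,9}: W {3,4,5,7,9}->{3,4,5}; X {3,5,6,7}->{3,5,6}; U {3,4,6,7,8,9}->{6,7,8,9}
Constraint 2 (V < U) on D(V)={3,4,5,7,8,9} D(U)={6,7,8,9}: V {3,4,5,7,8,9}->{3,4,5,7,8}
Constraint 3 (V != W) on D(V)={3,4,5,7,8} D(W)={3,4,5}: no change
So after constraint 3: D(X) = {3,5,6}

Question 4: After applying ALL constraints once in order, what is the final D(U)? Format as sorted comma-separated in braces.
Constraint 1 (W + X = U) on D(W)={3,4,5,7,9} D(X)={3,5,6,7} D(U)={3,4,6,7,8,9}: W {3,4,5,7,9}->{3,4,5}; X {3,5,6,7}->{3,5,6}; U {3,4,6,7,8,9}->{6,7,8,9}
Constraint 2 (V < U) on D(V)={3,4,5,7,8,9} D(U)={6,7,8,9}: V {3,4,5,7,8,9}->{3,4,5,7,8}
Constraint 3 (V != W) on D(V)={3,4,5,7,8} D(W)={3,4,5}: no change
So after all 3 constraints: D(U) = {6,7,8,9}

Answer: {6,7,8,9}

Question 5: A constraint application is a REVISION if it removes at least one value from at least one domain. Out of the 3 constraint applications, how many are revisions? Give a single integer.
Answer: 2

Derivation:
Constraint 1 (W + X = U) on D(W)={3,4,5,7,9} D(X)={3,5,6,7} D(U)={3,4,6,7,8,9}: W {3,4,5,7,9}->{3,4,5}; X {3,5,6,7}->{3,5,6}; U {3,4,6,7,8,9}->{6,7,8,9} => REVISION
Constraint 2 (V < U) on D(V)={3,4,5,7,8,9} D(U)={6,7,8,9}: V {3,4,5,7,8,9}->{3,4,5,7,8} => REVISION
Constraint 3 (V != W) on D(V)={3,4,5,7,8} D(W)={3,4,5}: no change => not a revision
Total revisions = 2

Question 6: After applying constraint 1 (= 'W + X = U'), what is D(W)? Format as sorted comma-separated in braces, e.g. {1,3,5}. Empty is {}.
Answer: {3,4,5}

Derivation:
Constraint 1 (W + X = U) on D(W)={3,4,5,7,9} D(X)={3,5,6,7} D(U)={3,4,6,7,8,9}: W {3,4,5,7,9}->{3,4,5}; X {3,5,6,7}->{3,5,6}; U {3,4,6,7,8,9}->{6,7,8,9}
So after constraint 1: D(W) = {3,4,5}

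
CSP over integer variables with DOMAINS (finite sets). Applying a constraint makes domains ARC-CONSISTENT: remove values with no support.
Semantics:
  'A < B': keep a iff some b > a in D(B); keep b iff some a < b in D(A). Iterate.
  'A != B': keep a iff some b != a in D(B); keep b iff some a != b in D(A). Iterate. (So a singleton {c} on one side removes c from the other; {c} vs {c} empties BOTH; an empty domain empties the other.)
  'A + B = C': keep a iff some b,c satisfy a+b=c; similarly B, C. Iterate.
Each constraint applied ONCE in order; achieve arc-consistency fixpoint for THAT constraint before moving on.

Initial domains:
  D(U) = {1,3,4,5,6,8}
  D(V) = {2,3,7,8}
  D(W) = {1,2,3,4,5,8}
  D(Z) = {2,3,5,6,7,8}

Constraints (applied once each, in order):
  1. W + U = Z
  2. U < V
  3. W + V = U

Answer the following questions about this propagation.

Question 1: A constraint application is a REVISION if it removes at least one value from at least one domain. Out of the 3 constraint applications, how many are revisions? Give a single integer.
Answer: 2

Derivation:
Constraint 1 (W + U = Z) on D(W)={1,2,3,4,5,8} D(U)={1,3,4,5,6,8} D(Z)={2,3,5,6,7,8}: W {1,2,3,4,5,8}->{1,2,3,4,5}; U {1,3,4,5,6,8}->{1,3,4,5,6} => REVISION
Constraint 2 (U < V) on D(U)={1,3,4,5,6} D(V)={2,3,7,8}: no change => not a revision
Constraint 3 (W + V = U) on D(W)={1,2,3,4,5} D(V)={2,3,7,8} D(U)={1,3,4,5,6}: W {1,2,3,4,5}->{1,2,3,4}; V {2,3,7,8}->{2,3}; U {1,3,4,5,6}->{3,4,5,6} => REVISION
Total revisions = 2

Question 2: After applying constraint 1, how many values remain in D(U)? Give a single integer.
Constraint 1 (W + U = Z) on D(W)={1,2,3,4,5,8} D(U)={1,3,4,5,6,8} D(Z)={2,3,5,6,7,8}: W {1,2,3,4,5,8}->{1,2,3,4,5}; U {1,3,4,5,6,8}->{1,3,4,5,6}
So after constraint 1: D(U)={1,3,4,5,6}, size = 5

Answer: 5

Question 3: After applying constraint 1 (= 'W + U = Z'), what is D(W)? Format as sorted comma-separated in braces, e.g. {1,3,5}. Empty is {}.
Answer: {1,2,3,4,5}

Derivation:
Constraint 1 (W + U = Z) on D(W)={1,2,3,4,5,8} D(U)={1,3,4,5,6,8} D(Z)={2,3,5,6,7,8}: W {1,2,3,4,5,8}->{1,2,3,4,5}; U {1,3,4,5,6,8}->{1,3,4,5,6}
So after constraint 1: D(W) = {1,2,3,4,5}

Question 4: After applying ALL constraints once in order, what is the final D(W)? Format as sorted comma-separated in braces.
Answer: {1,2,3,4}

Derivation:
Constraint 1 (W + U = Z) on D(W)={1,2,3,4,5,8} D(U)={1,3,4,5,6,8} D(Z)={2,3,5,6,7,8}: W {1,2,3,4,5,8}->{1,2,3,4,5}; U {1,3,4,5,6,8}->{1,3,4,5,6}
Constraint 2 (U < V) on D(U)={1,3,4,5,6} D(V)={2,3,7,8}: no change
Constraint 3 (W + V = U) on D(W)={1,2,3,4,5} D(V)={2,3,7,8} D(U)={1,3,4,5,6}: W {1,2,3,4,5}->{1,2,3,4}; V {2,3,7,8}->{2,3}; U {1,3,4,5,6}->{3,4,5,6}
So after all 3 constraints: D(W) = {1,2,3,4}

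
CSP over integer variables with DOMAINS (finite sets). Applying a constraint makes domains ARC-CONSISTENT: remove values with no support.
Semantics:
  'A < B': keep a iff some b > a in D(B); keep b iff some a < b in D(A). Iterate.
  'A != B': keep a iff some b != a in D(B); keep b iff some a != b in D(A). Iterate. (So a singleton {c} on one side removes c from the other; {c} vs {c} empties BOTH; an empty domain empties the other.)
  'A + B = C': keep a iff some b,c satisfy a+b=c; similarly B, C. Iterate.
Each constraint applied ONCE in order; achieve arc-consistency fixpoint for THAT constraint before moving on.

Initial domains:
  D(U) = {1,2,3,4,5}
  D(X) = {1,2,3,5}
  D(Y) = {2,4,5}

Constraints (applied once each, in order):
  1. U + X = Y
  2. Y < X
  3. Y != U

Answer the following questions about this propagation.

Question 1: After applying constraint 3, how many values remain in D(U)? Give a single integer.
Answer: 3

Derivation:
Constraint 1 (U + X = Y) on D(U)={1,2,3,4,5} D(X)={1,2,3,5} D(Y)={2,4,5}: U {1,2,3,4,5}->{1,2,3,4}; X {1,2,3,5}->{1,2,3}
Constraint 2 (Y < X) on D(Y)={2,4,5} D(X)={1,2,3}: Y {2,4,5}->{2}; X {1,2,3}->{3}
Constraint 3 (Y != U) on D(Y)={2} D(U)={1,2,3,4}: U {1,2,3,4}->{1,3,4}
So after constraint 3: D(U)={1,3,4}, size = 3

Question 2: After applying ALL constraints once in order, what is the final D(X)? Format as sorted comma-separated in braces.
Answer: {3}

Derivation:
Constraint 1 (U + X = Y) on D(U)={1,2,3,4,5} D(X)={1,2,3,5} D(Y)={2,4,5}: U {1,2,3,4,5}->{1,2,3,4}; X {1,2,3,5}->{1,2,3}
Constraint 2 (Y < X) on D(Y)={2,4,5} D(X)={1,2,3}: Y {2,4,5}->{2}; X {1,2,3}->{3}
Constraint 3 (Y != U) on D(Y)={2} D(U)={1,2,3,4}: U {1,2,3,4}->{1,3,4}
So after all 3 constraints: D(X) = {3}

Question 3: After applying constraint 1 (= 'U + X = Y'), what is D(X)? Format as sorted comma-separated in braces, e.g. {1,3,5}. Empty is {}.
Constraint 1 (U + X = Y) on D(U)={1,2,3,4,5} D(X)={1,2,3,5} D(Y)={2,4,5}: U {1,2,3,4,5}->{1,2,3,4}; X {1,2,3,5}->{1,2,3}
So after constraint 1: D(X) = {1,2,3}

Answer: {1,2,3}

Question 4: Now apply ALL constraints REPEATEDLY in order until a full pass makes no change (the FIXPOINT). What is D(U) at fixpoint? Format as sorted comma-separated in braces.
pass 0 (initial): D(U)={1,2,3,4,5}
pass 1: U {1,2,3,4,5}->{1,3,4}; X {1,2,3,5}->{3}; Y {2,4,5}->{2}
pass 2: U {1,3,4}->{}; X {3}->{}; Y {2}->{}
pass 3: no change
Fixpoint after 3 passes: D(U) = {}

Answer: {}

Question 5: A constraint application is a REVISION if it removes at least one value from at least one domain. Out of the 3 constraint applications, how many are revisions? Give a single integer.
Constraint 1 (U + X = Y) on D(U)={1,2,3,4,5} D(X)={1,2,3,5} D(Y)={2,4,5}: U {1,2,3,4,5}->{1,2,3,4}; X {1,2,3,5}->{1,2,3} => REVISION
Constraint 2 (Y < X) on D(Y)={2,4,5} D(X)={1,2,3}: Y {2,4,5}->{2}; X {1,2,3}->{3} => REVISION
Constraint 3 (Y != U) on D(Y)={2} D(U)={1,2,3,4}: U {1,2,3,4}->{1,3,4} => REVISION
Total revisions = 3

Answer: 3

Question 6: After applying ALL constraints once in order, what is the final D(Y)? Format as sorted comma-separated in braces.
Answer: {2}

Derivation:
Constraint 1 (U + X = Y) on D(U)={1,2,3,4,5} D(X)={1,2,3,5} D(Y)={2,4,5}: U {1,2,3,4,5}->{1,2,3,4}; X {1,2,3,5}->{1,2,3}
Constraint 2 (Y < X) on D(Y)={2,4,5} D(X)={1,2,3}: Y {2,4,5}->{2}; X {1,2,3}->{3}
Constraint 3 (Y != U) on D(Y)={2} D(U)={1,2,3,4}: U {1,2,3,4}->{1,3,4}
So after all 3 constraints: D(Y) = {2}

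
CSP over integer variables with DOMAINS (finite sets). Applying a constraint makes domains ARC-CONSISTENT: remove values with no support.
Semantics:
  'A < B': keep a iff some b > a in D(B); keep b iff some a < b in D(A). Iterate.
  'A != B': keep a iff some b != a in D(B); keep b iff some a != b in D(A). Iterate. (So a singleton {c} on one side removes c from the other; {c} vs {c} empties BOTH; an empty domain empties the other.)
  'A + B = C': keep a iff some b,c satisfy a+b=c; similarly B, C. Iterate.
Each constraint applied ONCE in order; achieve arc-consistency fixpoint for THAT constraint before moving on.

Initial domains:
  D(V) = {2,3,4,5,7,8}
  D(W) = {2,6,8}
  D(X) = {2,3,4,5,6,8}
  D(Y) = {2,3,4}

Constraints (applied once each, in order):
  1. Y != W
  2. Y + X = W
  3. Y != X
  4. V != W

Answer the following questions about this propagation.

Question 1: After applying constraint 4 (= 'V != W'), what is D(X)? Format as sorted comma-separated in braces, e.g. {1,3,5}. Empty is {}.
Constraint 1 (Y != W) on D(Y)={2,3,4} D(W)={2,6,8}: no change
Constraint 2 (Y + X = W) on D(Y)={2,3,4} D(X)={2,3,4,5,6,8} D(W)={2,6,8}: X {2,3,4,5,6,8}->{2,3,4,5,6}; W {2,6,8}->{6,8}
Constraint 3 (Y != X) on D(Y)={2,3,4} D(X)={2,3,4,5,6}: no change
Constraint 4 (V != W) on D(V)={2,3,4,5,7,8} D(W)={6,8}: no change
So after constraint 4: D(X) = {2,3,4,5,6}

Answer: {2,3,4,5,6}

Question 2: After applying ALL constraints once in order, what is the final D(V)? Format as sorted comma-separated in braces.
Constraint 1 (Y != W) on D(Y)={2,3,4} D(W)={2,6,8}: no change
Constraint 2 (Y + X = W) on D(Y)={2,3,4} D(X)={2,3,4,5,6,8} D(W)={2,6,8}: X {2,3,4,5,6,8}->{2,3,4,5,6}; W {2,6,8}->{6,8}
Constraint 3 (Y != X) on D(Y)={2,3,4} D(X)={2,3,4,5,6}: no change
Constraint 4 (V != W) on D(V)={2,3,4,5,7,8} D(W)={6,8}: no change
So after all 4 constraints: D(V) = {2,3,4,5,7,8}

Answer: {2,3,4,5,7,8}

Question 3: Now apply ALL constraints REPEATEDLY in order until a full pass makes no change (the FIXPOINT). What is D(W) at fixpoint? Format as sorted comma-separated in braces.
Answer: {6,8}

Derivation:
pass 0 (initial): D(W)={2,6,8}
pass 1: W {2,6,8}->{6,8}; X {2,3,4,5,6,8}->{2,3,4,5,6}
pass 2: no change
Fixpoint after 2 passes: D(W) = {6,8}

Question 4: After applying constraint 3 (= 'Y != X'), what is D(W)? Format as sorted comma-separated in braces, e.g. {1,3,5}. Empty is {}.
Constraint 1 (Y != W) on D(Y)={2,3,4} D(W)={2,6,8}: no change
Constraint 2 (Y + X = W) on D(Y)={2,3,4} D(X)={2,3,4,5,6,8} D(W)={2,6,8}: X {2,3,4,5,6,8}->{2,3,4,5,6}; W {2,6,8}->{6,8}
Constraint 3 (Y != X) on D(Y)={2,3,4} D(X)={2,3,4,5,6}: no change
So after constraint 3: D(W) = {6,8}

Answer: {6,8}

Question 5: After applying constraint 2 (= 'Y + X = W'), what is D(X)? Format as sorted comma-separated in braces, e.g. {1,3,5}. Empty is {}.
Constraint 1 (Y != W) on D(Y)={2,3,4} D(W)={2,6,8}: no change
Constraint 2 (Y + X = W) on D(Y)={2,3,4} D(X)={2,3,4,5,6,8} D(W)={2,6,8}: X {2,3,4,5,6,8}->{2,3,4,5,6}; W {2,6,8}->{6,8}
So after constraint 2: D(X) = {2,3,4,5,6}

Answer: {2,3,4,5,6}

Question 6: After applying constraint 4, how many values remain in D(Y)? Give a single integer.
Answer: 3

Derivation:
Constraint 1 (Y != W) on D(Y)={2,3,4} D(W)={2,6,8}: no change
Constraint 2 (Y + X = W) on D(Y)={2,3,4} D(X)={2,3,4,5,6,8} D(W)={2,6,8}: X {2,3,4,5,6,8}->{2,3,4,5,6}; W {2,6,8}->{6,8}
Constraint 3 (Y != X) on D(Y)={2,3,4} D(X)={2,3,4,5,6}: no change
Constraint 4 (V != W) on D(V)={2,3,4,5,7,8} D(W)={6,8}: no change
So after constraint 4: D(Y)={2,3,4}, size = 3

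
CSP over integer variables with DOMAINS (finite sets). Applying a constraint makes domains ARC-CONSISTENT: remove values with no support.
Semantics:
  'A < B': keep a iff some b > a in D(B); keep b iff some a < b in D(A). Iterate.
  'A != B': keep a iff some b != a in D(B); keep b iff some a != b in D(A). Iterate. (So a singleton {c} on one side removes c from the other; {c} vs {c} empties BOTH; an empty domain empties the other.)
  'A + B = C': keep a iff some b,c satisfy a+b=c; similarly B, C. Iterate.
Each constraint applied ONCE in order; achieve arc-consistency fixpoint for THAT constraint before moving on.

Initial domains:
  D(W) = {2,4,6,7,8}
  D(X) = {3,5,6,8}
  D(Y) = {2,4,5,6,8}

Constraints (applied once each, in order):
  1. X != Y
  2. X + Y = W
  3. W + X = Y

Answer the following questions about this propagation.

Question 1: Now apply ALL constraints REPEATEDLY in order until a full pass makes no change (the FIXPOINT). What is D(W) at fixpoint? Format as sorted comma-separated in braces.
pass 0 (initial): D(W)={2,4,6,7,8}
pass 1: W {2,4,6,7,8}->{}; X {3,5,6,8}->{}; Y {2,4,5,6,8}->{}
pass 2: no change
Fixpoint after 2 passes: D(W) = {}

Answer: {}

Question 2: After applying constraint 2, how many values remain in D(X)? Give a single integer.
Constraint 1 (X != Y) on D(X)={3,5,6,8} D(Y)={2,4,5,6,8}: no change
Constraint 2 (X + Y = W) on D(X)={3,5,6,8} D(Y)={2,4,5,6,8} D(W)={2,4,6,7,8}: X {3,5,6,8}->{3,5,6}; Y {2,4,5,6,8}->{2,4,5}; W {2,4,6,7,8}->{7,8}
So after constraint 2: D(X)={3,5,6}, size = 3

Answer: 3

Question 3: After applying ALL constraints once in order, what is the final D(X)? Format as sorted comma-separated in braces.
Answer: {}

Derivation:
Constraint 1 (X != Y) on D(X)={3,5,6,8} D(Y)={2,4,5,6,8}: no change
Constraint 2 (X + Y = W) on D(X)={3,5,6,8} D(Y)={2,4,5,6,8} D(W)={2,4,6,7,8}: X {3,5,6,8}->{3,5,6}; Y {2,4,5,6,8}->{2,4,5}; W {2,4,6,7,8}->{7,8}
Constraint 3 (W + X = Y) on D(W)={7,8} D(X)={3,5,6} D(Y)={2,4,5}: W {7,8}->{}; X {3,5,6}->{}; Y {2,4,5}->{}
So after all 3 constraints: D(X) = {}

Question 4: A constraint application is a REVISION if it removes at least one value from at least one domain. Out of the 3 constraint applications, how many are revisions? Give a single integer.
Answer: 2

Derivation:
Constraint 1 (X != Y) on D(X)={3,5,6,8} D(Y)={2,4,5,6,8}: no change => not a revision
Constraint 2 (X + Y = W) on D(X)={3,5,6,8} D(Y)={2,4,5,6,8} D(W)={2,4,6,7,8}: X {3,5,6,8}->{3,5,6}; Y {2,4,5,6,8}->{2,4,5}; W {2,4,6,7,8}->{7,8} => REVISION
Constraint 3 (W + X = Y) on D(W)={7,8} D(X)={3,5,6} D(Y)={2,4,5}: W {7,8}->{}; X {3,5,6}->{}; Y {2,4,5}->{} => REVISION
Total revisions = 2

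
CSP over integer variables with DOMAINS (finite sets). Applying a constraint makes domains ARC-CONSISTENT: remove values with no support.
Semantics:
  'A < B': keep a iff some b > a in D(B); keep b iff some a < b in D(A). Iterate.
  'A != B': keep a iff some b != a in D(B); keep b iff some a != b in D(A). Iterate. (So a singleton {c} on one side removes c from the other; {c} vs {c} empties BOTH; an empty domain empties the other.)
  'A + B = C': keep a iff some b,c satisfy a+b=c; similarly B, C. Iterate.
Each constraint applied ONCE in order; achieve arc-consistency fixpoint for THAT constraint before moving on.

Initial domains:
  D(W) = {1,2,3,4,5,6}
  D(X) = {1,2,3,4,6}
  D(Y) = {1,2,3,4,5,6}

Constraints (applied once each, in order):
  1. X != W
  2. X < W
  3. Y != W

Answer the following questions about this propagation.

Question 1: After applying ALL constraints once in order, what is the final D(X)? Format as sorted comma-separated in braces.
Answer: {1,2,3,4}

Derivation:
Constraint 1 (X != W) on D(X)={1,2,3,4,6} D(W)={1,2,3,4,5,6}: no change
Constraint 2 (X < W) on D(X)={1,2,3,4,6} D(W)={1,2,3,4,5,6}: X {1,2,3,4,6}->{1,2,3,4}; W {1,2,3,4,5,6}->{2,3,4,5,6}
Constraint 3 (Y != W) on D(Y)={1,2,3,4,5,6} D(W)={2,3,4,5,6}: no change
So after all 3 constraints: D(X) = {1,2,3,4}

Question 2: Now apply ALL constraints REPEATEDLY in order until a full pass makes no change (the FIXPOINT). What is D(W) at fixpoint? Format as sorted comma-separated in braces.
pass 0 (initial): D(W)={1,2,3,4,5,6}
pass 1: W {1,2,3,4,5,6}->{2,3,4,5,6}; X {1,2,3,4,6}->{1,2,3,4}
pass 2: no change
Fixpoint after 2 passes: D(W) = {2,3,4,5,6}

Answer: {2,3,4,5,6}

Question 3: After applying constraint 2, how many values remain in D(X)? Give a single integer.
Constraint 1 (X != W) on D(X)={1,2,3,4,6} D(W)={1,2,3,4,5,6}: no change
Constraint 2 (X < W) on D(X)={1,2,3,4,6} D(W)={1,2,3,4,5,6}: X {1,2,3,4,6}->{1,2,3,4}; W {1,2,3,4,5,6}->{2,3,4,5,6}
So after constraint 2: D(X)={1,2,3,4}, size = 4

Answer: 4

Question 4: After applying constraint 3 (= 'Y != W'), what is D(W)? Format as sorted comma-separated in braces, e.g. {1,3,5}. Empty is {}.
Constraint 1 (X != W) on D(X)={1,2,3,4,6} D(W)={1,2,3,4,5,6}: no change
Constraint 2 (X < W) on D(X)={1,2,3,4,6} D(W)={1,2,3,4,5,6}: X {1,2,3,4,6}->{1,2,3,4}; W {1,2,3,4,5,6}->{2,3,4,5,6}
Constraint 3 (Y != W) on D(Y)={1,2,3,4,5,6} D(W)={2,3,4,5,6}: no change
So after constraint 3: D(W) = {2,3,4,5,6}

Answer: {2,3,4,5,6}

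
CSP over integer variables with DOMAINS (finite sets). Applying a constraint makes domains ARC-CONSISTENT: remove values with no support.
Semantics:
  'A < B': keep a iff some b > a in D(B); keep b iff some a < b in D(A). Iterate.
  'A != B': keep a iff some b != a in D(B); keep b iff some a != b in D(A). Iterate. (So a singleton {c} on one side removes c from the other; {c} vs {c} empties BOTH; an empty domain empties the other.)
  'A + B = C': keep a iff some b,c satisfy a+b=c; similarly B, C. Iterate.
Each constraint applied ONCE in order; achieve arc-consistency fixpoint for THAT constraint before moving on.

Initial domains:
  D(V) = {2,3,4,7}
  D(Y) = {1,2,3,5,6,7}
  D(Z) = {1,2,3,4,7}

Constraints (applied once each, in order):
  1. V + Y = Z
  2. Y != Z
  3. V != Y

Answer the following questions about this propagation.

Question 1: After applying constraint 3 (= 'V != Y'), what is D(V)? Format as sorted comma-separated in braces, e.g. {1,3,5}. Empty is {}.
Constraint 1 (V + Y = Z) on D(V)={2,3,4,7} D(Y)={1,2,3,5,6,7} D(Z)={1,2,3,4,7}: V {2,3,4,7}->{2,3,4}; Y {1,2,3,5,6,7}->{1,2,3,5}; Z {1,2,3,4,7}->{3,4,7}
Constraint 2 (Y != Z) on D(Y)={1,2,3,5} D(Z)={3,4,7}: no change
Constraint 3 (V != Y) on D(V)={2,3,4} D(Y)={1,2,3,5}: no change
So after constraint 3: D(V) = {2,3,4}

Answer: {2,3,4}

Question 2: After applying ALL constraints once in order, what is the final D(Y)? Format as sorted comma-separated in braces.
Answer: {1,2,3,5}

Derivation:
Constraint 1 (V + Y = Z) on D(V)={2,3,4,7} D(Y)={1,2,3,5,6,7} D(Z)={1,2,3,4,7}: V {2,3,4,7}->{2,3,4}; Y {1,2,3,5,6,7}->{1,2,3,5}; Z {1,2,3,4,7}->{3,4,7}
Constraint 2 (Y != Z) on D(Y)={1,2,3,5} D(Z)={3,4,7}: no change
Constraint 3 (V != Y) on D(V)={2,3,4} D(Y)={1,2,3,5}: no change
So after all 3 constraints: D(Y) = {1,2,3,5}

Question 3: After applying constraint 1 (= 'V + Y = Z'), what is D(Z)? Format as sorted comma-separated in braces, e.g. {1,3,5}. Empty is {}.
Constraint 1 (V + Y = Z) on D(V)={2,3,4,7} D(Y)={1,2,3,5,6,7} D(Z)={1,2,3,4,7}: V {2,3,4,7}->{2,3,4}; Y {1,2,3,5,6,7}->{1,2,3,5}; Z {1,2,3,4,7}->{3,4,7}
So after constraint 1: D(Z) = {3,4,7}

Answer: {3,4,7}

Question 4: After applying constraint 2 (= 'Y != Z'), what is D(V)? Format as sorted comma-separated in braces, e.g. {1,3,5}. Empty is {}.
Constraint 1 (V + Y = Z) on D(V)={2,3,4,7} D(Y)={1,2,3,5,6,7} D(Z)={1,2,3,4,7}: V {2,3,4,7}->{2,3,4}; Y {1,2,3,5,6,7}->{1,2,3,5}; Z {1,2,3,4,7}->{3,4,7}
Constraint 2 (Y != Z) on D(Y)={1,2,3,5} D(Z)={3,4,7}: no change
So after constraint 2: D(V) = {2,3,4}

Answer: {2,3,4}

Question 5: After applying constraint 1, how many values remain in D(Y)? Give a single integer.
Constraint 1 (V + Y = Z) on D(V)={2,3,4,7} D(Y)={1,2,3,5,6,7} D(Z)={1,2,3,4,7}: V {2,3,4,7}->{2,3,4}; Y {1,2,3,5,6,7}->{1,2,3,5}; Z {1,2,3,4,7}->{3,4,7}
So after constraint 1: D(Y)={1,2,3,5}, size = 4

Answer: 4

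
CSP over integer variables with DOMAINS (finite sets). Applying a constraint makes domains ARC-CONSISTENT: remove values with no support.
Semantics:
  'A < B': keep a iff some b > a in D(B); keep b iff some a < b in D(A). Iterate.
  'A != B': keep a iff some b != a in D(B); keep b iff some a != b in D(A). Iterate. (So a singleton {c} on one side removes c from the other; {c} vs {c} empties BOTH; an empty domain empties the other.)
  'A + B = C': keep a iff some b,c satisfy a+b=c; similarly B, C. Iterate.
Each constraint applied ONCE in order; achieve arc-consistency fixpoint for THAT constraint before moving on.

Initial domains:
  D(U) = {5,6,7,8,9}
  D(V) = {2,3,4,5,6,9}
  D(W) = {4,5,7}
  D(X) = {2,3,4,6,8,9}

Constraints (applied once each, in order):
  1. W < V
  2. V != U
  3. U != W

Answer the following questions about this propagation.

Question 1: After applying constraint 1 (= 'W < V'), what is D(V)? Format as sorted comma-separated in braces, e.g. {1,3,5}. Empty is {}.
Answer: {5,6,9}

Derivation:
Constraint 1 (W < V) on D(W)={4,5,7} D(V)={2,3,4,5,6,9}: V {2,3,4,5,6,9}->{5,6,9}
So after constraint 1: D(V) = {5,6,9}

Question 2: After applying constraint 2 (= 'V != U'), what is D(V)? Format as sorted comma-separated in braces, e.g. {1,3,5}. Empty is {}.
Answer: {5,6,9}

Derivation:
Constraint 1 (W < V) on D(W)={4,5,7} D(V)={2,3,4,5,6,9}: V {2,3,4,5,6,9}->{5,6,9}
Constraint 2 (V != U) on D(V)={5,6,9} D(U)={5,6,7,8,9}: no change
So after constraint 2: D(V) = {5,6,9}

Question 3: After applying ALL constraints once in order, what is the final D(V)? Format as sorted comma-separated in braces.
Constraint 1 (W < V) on D(W)={4,5,7} D(V)={2,3,4,5,6,9}: V {2,3,4,5,6,9}->{5,6,9}
Constraint 2 (V != U) on D(V)={5,6,9} D(U)={5,6,7,8,9}: no change
Constraint 3 (U != W) on D(U)={5,6,7,8,9} D(W)={4,5,7}: no change
So after all 3 constraints: D(V) = {5,6,9}

Answer: {5,6,9}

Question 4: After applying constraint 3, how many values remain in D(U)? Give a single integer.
Answer: 5

Derivation:
Constraint 1 (W < V) on D(W)={4,5,7} D(V)={2,3,4,5,6,9}: V {2,3,4,5,6,9}->{5,6,9}
Constraint 2 (V != U) on D(V)={5,6,9} D(U)={5,6,7,8,9}: no change
Constraint 3 (U != W) on D(U)={5,6,7,8,9} D(W)={4,5,7}: no change
So after constraint 3: D(U)={5,6,7,8,9}, size = 5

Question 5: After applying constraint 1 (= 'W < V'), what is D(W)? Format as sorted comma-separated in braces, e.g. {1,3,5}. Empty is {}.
Constraint 1 (W < V) on D(W)={4,5,7} D(V)={2,3,4,5,6,9}: V {2,3,4,5,6,9}->{5,6,9}
So after constraint 1: D(W) = {4,5,7}

Answer: {4,5,7}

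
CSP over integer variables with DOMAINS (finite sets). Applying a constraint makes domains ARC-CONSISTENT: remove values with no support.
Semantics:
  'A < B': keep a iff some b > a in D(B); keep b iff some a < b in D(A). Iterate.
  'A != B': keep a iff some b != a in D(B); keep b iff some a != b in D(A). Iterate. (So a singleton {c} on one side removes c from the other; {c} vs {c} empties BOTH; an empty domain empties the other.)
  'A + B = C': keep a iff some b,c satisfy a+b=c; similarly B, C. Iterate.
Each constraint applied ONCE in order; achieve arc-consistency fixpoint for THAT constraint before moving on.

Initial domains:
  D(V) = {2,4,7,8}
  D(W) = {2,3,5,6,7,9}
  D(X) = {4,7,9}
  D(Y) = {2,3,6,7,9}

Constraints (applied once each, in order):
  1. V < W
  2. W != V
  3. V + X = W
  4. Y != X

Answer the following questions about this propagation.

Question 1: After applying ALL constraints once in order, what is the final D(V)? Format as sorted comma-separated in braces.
Constraint 1 (V < W) on D(V)={2,4,7,8} D(W)={2,3,5,6,7,9}: W {2,3,5,6,7,9}->{3,5,6,7,9}
Constraint 2 (W != V) on D(W)={3,5,6,7,9} D(V)={2,4,7,8}: no change
Constraint 3 (V + X = W) on D(V)={2,4,7,8} D(X)={4,7,9} D(W)={3,5,6,7,9}: V {2,4,7,8}->{2}; X {4,7,9}->{4,7}; W {3,5,6,7,9}->{6,9}
Constraint 4 (Y != X) on D(Y)={2,3,6,7,9} D(X)={4,7}: no change
So after all 4 constraints: D(V) = {2}

Answer: {2}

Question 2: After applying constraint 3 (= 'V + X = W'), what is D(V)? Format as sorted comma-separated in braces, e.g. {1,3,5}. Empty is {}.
Constraint 1 (V < W) on D(V)={2,4,7,8} D(W)={2,3,5,6,7,9}: W {2,3,5,6,7,9}->{3,5,6,7,9}
Constraint 2 (W != V) on D(W)={3,5,6,7,9} D(V)={2,4,7,8}: no change
Constraint 3 (V + X = W) on D(V)={2,4,7,8} D(X)={4,7,9} D(W)={3,5,6,7,9}: V {2,4,7,8}->{2}; X {4,7,9}->{4,7}; W {3,5,6,7,9}->{6,9}
So after constraint 3: D(V) = {2}

Answer: {2}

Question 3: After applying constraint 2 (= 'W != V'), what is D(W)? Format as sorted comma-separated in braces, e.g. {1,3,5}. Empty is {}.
Answer: {3,5,6,7,9}

Derivation:
Constraint 1 (V < W) on D(V)={2,4,7,8} D(W)={2,3,5,6,7,9}: W {2,3,5,6,7,9}->{3,5,6,7,9}
Constraint 2 (W != V) on D(W)={3,5,6,7,9} D(V)={2,4,7,8}: no change
So after constraint 2: D(W) = {3,5,6,7,9}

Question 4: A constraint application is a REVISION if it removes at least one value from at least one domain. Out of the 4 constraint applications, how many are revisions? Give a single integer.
Answer: 2

Derivation:
Constraint 1 (V < W) on D(V)={2,4,7,8} D(W)={2,3,5,6,7,9}: W {2,3,5,6,7,9}->{3,5,6,7,9} => REVISION
Constraint 2 (W != V) on D(W)={3,5,6,7,9} D(V)={2,4,7,8}: no change => not a revision
Constraint 3 (V + X = W) on D(V)={2,4,7,8} D(X)={4,7,9} D(W)={3,5,6,7,9}: V {2,4,7,8}->{2}; X {4,7,9}->{4,7}; W {3,5,6,7,9}->{6,9} => REVISION
Constraint 4 (Y != X) on D(Y)={2,3,6,7,9} D(X)={4,7}: no change => not a revision
Total revisions = 2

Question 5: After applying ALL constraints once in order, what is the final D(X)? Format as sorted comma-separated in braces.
Constraint 1 (V < W) on D(V)={2,4,7,8} D(W)={2,3,5,6,7,9}: W {2,3,5,6,7,9}->{3,5,6,7,9}
Constraint 2 (W != V) on D(W)={3,5,6,7,9} D(V)={2,4,7,8}: no change
Constraint 3 (V + X = W) on D(V)={2,4,7,8} D(X)={4,7,9} D(W)={3,5,6,7,9}: V {2,4,7,8}->{2}; X {4,7,9}->{4,7}; W {3,5,6,7,9}->{6,9}
Constraint 4 (Y != X) on D(Y)={2,3,6,7,9} D(X)={4,7}: no change
So after all 4 constraints: D(X) = {4,7}

Answer: {4,7}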